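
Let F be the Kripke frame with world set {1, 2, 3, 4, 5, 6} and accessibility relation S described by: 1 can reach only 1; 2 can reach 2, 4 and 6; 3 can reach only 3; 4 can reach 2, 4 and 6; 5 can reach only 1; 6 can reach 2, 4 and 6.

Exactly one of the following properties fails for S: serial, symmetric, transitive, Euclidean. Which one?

Serial: yes — every world has a successor (e.g. 1 S 1).
Symmetric: no — 5 S 1 but not 1 S 5.
Transitive: yes — every two-step S-path is closed by a direct edge.
Euclidean: yes — any two successors of a common world are S-related.
Only symmetric fails.

symmetric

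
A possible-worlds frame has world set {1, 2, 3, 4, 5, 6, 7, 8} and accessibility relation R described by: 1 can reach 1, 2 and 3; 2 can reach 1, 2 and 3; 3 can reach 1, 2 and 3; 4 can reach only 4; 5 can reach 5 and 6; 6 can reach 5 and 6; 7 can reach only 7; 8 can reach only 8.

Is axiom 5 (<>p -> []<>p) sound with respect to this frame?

Yes

By correspondence theory, 5 is valid on a frame iff R is Euclidean.
Euclidean: yes — any two successors of a common world are R-related.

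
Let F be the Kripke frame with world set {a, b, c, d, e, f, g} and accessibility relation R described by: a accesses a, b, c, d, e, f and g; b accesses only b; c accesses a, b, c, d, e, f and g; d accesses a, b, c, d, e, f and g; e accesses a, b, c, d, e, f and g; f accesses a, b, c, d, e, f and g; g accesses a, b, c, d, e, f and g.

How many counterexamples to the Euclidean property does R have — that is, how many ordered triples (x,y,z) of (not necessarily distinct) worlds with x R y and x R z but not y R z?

Enumerating: (a,b,a), (a,b,c), (a,b,d), (a,b,e), (a,b,f), (a,b,g), (c,b,a), (c,b,c), (c,b,d), (c,b,e), (c,b,f), (c,b,g), … and 24 more.
Total: 36.

36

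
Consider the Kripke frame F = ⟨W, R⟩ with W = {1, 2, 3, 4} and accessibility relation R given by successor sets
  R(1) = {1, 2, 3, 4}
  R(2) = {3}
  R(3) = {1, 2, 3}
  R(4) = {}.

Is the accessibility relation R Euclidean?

No

Euclidean: no — 1 R 2 and 1 R 4, but not 2 R 4.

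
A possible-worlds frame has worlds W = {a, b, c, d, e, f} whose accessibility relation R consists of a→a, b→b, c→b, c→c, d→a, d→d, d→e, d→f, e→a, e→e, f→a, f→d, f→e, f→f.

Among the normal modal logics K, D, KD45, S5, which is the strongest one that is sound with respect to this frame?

D

Serial (axiom D): yes — every world has a successor (e.g. a R a).
Euclidean (axiom 5): no — d R a and d R e, but not a R e.
Transitive (axiom 4): yes — every two-step R-path is closed by a direct edge.
Reflexive (axiom T): yes — every world is R-related to itself.
So F validates K, D; KD45 would additionally require R to be Euclidean. The strongest is D.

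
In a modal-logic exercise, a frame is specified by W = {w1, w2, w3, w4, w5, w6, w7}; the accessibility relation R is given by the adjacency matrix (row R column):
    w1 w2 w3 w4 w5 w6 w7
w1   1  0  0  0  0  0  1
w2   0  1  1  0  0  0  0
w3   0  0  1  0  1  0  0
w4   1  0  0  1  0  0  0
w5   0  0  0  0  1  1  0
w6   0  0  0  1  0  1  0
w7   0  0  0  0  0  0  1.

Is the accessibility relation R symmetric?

Symmetric: no — w1 R w7 but not w7 R w1.

No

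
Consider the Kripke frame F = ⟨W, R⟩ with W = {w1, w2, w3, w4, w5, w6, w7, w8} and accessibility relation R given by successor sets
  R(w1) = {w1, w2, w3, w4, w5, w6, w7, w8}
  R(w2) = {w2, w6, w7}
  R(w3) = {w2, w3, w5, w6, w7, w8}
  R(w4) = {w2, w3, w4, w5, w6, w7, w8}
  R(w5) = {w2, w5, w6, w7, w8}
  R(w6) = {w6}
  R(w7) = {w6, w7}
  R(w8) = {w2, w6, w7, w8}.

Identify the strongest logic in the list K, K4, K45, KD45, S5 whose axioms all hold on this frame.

K4

Transitive (axiom 4): yes — every two-step R-path is closed by a direct edge.
Euclidean (axiom 5): no — w1 R w2 and w1 R w3, but not w2 R w3.
Serial (axiom D): yes — every world has a successor (e.g. w1 R w1).
Reflexive (axiom T): yes — every world is R-related to itself.
So F validates K, K4; K45 would additionally require R to be Euclidean. The strongest is K4.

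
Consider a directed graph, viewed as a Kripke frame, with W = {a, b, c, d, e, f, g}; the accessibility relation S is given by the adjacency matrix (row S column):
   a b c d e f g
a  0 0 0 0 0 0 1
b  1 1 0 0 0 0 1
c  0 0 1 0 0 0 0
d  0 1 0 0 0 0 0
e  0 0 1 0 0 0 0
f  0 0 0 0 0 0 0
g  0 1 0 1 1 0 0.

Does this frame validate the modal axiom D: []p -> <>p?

Axiom D corresponds to the accessibility relation being serial.
Serial: no — f has no S-successor.

No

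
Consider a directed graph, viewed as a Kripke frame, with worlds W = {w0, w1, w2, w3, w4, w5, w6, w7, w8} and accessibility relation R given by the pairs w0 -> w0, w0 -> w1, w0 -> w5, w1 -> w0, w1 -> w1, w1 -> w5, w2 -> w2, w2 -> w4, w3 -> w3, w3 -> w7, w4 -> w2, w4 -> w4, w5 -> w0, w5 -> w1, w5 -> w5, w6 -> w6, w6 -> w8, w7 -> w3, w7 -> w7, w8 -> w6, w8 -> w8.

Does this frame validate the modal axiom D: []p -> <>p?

Yes

By correspondence theory, D is valid on a frame iff R is serial.
Serial: yes — every world has a successor (e.g. w0 R w0).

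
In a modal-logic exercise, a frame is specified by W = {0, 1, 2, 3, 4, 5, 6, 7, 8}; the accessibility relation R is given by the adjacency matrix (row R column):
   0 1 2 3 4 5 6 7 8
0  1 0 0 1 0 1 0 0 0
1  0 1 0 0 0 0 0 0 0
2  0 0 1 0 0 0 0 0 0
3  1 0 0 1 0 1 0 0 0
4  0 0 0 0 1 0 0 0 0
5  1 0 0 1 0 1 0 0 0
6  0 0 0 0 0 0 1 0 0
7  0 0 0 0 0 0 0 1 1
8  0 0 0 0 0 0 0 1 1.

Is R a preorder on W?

Reflexive: yes — every world is R-related to itself.
Transitive: yes — every two-step R-path is closed by a direct edge.
So R is a preorder.

Yes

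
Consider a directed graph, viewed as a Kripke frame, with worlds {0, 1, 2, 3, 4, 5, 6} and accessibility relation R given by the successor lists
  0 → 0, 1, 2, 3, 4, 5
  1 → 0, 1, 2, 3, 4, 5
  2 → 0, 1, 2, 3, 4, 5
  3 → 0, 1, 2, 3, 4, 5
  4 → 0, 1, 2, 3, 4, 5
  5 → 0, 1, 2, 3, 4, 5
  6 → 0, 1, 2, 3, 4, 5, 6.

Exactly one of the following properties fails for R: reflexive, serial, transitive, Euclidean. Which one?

Euclidean

Reflexive: yes — every world is R-related to itself.
Serial: yes — every world has a successor (e.g. 0 R 0).
Transitive: yes — every two-step R-path is closed by a direct edge.
Euclidean: no — 6 R 0 and 6 R 6, but not 0 R 6.
Only Euclidean fails.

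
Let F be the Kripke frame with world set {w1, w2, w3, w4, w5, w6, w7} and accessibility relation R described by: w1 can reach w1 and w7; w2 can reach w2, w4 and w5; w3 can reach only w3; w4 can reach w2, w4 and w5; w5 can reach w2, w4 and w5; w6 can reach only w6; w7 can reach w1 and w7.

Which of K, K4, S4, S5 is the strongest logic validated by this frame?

Transitive (axiom 4): yes — every two-step R-path is closed by a direct edge.
Reflexive (axiom T): yes — every world is R-related to itself.
Euclidean (axiom 5): yes — any two successors of a common world are R-related.
So F validates K, K4, S4, S5. The strongest is S5.

S5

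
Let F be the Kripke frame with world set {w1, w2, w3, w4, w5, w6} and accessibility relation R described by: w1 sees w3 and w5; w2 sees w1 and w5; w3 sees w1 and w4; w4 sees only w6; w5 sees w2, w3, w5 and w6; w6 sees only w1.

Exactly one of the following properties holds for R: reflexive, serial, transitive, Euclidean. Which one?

Reflexive: no — w1 is not related to itself.
Serial: yes — every world has a successor (e.g. w1 R w3).
Transitive: no — w1 R w3 and w3 R w4, but not w1 R w4.
Euclidean: no — w1 R w3 and w1 R w5, but not w3 R w5.
Only serial holds.

serial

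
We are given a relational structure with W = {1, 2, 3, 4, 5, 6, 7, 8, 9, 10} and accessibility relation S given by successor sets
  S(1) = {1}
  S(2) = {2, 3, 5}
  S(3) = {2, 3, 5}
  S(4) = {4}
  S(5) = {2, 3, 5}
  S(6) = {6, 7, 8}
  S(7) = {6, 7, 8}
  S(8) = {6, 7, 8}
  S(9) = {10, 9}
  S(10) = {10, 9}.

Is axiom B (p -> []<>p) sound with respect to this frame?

Yes

Axiom B corresponds to the accessibility relation being symmetric.
Symmetric: yes — every pair in S has its reverse in S.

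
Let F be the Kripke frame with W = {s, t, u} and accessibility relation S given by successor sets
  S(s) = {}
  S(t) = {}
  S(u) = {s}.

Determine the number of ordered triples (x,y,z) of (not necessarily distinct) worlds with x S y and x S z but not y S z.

Enumerating: (u,s,s).

1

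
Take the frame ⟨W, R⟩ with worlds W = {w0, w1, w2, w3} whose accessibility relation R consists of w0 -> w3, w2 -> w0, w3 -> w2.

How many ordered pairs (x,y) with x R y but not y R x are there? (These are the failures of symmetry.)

3

Enumerating: (w0,w3), (w2,w0), (w3,w2).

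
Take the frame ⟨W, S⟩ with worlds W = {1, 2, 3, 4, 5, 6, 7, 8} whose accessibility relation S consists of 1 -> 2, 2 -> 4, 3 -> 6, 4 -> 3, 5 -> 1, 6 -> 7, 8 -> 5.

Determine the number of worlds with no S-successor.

Enumerating: 7.

1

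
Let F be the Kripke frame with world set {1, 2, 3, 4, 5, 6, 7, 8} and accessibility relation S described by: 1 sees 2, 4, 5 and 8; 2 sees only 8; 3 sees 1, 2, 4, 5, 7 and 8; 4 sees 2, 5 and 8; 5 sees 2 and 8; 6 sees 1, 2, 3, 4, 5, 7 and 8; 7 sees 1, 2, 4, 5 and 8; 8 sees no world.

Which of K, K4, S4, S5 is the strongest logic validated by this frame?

Transitive (axiom 4): yes — every two-step S-path is closed by a direct edge.
Reflexive (axiom T): no — 1 is not related to itself.
Euclidean (axiom 5): no — 1 S 2 and 1 S 4, but not 2 S 4.
So F validates K, K4; S4 would additionally require S to be reflexive. The strongest is K4.

K4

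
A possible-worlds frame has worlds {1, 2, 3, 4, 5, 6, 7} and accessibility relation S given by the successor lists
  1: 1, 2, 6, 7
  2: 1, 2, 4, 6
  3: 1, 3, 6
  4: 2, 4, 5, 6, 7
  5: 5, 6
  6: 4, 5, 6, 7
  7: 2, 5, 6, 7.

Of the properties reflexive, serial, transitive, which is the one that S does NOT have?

Reflexive: yes — every world is S-related to itself.
Serial: yes — every world has a successor (e.g. 1 S 1).
Transitive: no — 1 S 2 and 2 S 4, but not 1 S 4.
Only transitive fails.

transitive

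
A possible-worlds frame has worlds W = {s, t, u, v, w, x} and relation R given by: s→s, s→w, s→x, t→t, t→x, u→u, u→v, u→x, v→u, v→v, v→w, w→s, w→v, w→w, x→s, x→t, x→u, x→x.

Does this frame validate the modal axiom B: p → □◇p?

Yes

By correspondence theory, B is valid on a frame iff R is symmetric.
Symmetric: yes — every pair in R has its reverse in R.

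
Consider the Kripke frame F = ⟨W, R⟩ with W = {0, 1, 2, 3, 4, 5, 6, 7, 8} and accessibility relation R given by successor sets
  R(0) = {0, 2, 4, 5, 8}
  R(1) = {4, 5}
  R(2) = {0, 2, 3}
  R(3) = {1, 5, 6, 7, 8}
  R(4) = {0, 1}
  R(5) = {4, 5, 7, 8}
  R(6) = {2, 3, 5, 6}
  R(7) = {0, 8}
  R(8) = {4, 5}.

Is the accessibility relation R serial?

Serial: yes — every world has a successor (e.g. 0 R 0).

Yes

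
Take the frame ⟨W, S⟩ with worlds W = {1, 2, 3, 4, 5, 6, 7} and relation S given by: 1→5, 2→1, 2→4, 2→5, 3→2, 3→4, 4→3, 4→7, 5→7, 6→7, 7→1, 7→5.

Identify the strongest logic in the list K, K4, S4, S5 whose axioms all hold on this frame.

K

Transitive (axiom 4): no — 1 S 5 and 5 S 7, but not 1 S 7.
Reflexive (axiom T): no — 1 is not related to itself.
Euclidean (axiom 5): no — 2 S 1 and 2 S 4, but not 1 S 4.
So F validates K; K4 would additionally require S to be transitive. The strongest is K.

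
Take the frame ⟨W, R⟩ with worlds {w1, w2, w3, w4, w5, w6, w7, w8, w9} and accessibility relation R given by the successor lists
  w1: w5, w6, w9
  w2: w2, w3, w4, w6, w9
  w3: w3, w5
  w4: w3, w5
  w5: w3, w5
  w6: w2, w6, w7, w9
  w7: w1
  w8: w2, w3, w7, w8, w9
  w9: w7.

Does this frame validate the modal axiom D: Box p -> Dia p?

Axiom D corresponds to the accessibility relation being serial.
Serial: yes — every world has a successor (e.g. w1 R w5).

Yes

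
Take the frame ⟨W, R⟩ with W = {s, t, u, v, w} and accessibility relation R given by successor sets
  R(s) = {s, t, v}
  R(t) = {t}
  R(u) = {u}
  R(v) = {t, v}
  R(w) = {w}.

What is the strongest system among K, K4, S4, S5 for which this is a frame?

S4

Transitive (axiom 4): yes — every two-step R-path is closed by a direct edge.
Reflexive (axiom T): yes — every world is R-related to itself.
Euclidean (axiom 5): no — s R t and s R v, but not t R v.
So F validates K, K4, S4; S5 would additionally require R to be Euclidean. The strongest is S4.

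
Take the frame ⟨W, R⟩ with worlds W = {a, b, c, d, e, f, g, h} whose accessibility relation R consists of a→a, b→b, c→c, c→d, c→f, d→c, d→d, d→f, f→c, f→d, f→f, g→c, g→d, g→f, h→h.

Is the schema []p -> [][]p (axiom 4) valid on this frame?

The schema 4 characterises exactly the transitive frames.
Transitive: yes — every two-step R-path is closed by a direct edge.

Yes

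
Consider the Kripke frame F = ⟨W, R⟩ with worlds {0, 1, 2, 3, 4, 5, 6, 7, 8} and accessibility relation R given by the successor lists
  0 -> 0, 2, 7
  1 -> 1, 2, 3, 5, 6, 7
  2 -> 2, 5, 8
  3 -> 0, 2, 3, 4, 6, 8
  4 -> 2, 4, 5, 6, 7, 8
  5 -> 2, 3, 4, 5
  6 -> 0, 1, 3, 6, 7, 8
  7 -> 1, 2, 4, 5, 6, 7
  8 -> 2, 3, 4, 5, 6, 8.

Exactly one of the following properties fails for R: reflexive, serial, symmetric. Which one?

Reflexive: yes — every world is R-related to itself.
Serial: yes — every world has a successor (e.g. 0 R 0).
Symmetric: no — 0 R 2 but not 2 R 0.
Only symmetric fails.

symmetric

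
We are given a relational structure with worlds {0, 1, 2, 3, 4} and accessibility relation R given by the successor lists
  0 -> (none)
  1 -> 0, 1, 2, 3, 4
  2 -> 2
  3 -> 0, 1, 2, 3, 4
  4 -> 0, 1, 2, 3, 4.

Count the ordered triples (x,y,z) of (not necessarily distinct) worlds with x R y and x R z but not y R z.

27

Enumerating: (1,0,0), (1,0,1), (1,0,2), (1,0,3), (1,0,4), (1,2,0), (1,2,1), (1,2,3), (1,2,4), (3,0,0), (3,0,1), (3,0,2), … and 15 more.
Total: 27.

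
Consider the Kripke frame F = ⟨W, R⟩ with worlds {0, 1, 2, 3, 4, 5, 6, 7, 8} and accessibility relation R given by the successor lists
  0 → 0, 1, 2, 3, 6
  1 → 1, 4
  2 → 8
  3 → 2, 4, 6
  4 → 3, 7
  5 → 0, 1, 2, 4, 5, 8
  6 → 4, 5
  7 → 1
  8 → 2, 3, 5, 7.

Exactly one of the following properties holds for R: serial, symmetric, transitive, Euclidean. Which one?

serial

Serial: yes — every world has a successor (e.g. 0 R 0).
Symmetric: no — 0 R 1 but not 1 R 0.
Transitive: no — 0 R 1 and 1 R 4, but not 0 R 4.
Euclidean: no — 0 R 1 and 0 R 2, but not 1 R 2.
Only serial holds.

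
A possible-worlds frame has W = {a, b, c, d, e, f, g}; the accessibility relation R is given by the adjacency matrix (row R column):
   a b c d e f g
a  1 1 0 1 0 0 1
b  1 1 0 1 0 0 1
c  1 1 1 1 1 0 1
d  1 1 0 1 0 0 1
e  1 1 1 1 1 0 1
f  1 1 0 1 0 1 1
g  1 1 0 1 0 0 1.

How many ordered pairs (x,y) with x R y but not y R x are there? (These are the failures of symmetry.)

12

Enumerating: (c,a), (c,b), (c,d), (c,g), (e,a), (e,b), (e,d), (e,g), (f,a), (f,b), (f,d), (f,g).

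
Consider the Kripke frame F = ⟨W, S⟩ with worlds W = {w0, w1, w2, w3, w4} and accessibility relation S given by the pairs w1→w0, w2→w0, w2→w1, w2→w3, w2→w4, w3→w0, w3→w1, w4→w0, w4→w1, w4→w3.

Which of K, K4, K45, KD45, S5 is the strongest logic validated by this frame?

Transitive (axiom 4): yes — every two-step S-path is closed by a direct edge.
Euclidean (axiom 5): no — w2 S w0 and w2 S w1, but not w0 S w1.
Serial (axiom D): no — w0 has no S-successor.
Reflexive (axiom T): no — w0 is not related to itself.
So F validates K, K4; K45 would additionally require S to be Euclidean. The strongest is K4.

K4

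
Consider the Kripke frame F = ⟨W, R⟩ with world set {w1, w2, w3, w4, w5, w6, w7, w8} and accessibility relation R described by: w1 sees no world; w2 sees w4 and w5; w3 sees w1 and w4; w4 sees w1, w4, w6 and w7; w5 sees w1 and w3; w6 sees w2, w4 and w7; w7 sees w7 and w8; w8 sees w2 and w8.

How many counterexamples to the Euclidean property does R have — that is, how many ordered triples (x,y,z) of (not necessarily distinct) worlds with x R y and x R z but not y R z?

Enumerating: (w2,w4,w5), (w2,w5,w4), (w2,w5,w5), (w3,w1,w1), (w3,w1,w4), (w4,w1,w1), (w4,w1,w4), (w4,w1,w6), (w4,w1,w7), (w4,w6,w1), (w4,w6,w6), (w4,w7,w1), … and 13 more.
Total: 25.

25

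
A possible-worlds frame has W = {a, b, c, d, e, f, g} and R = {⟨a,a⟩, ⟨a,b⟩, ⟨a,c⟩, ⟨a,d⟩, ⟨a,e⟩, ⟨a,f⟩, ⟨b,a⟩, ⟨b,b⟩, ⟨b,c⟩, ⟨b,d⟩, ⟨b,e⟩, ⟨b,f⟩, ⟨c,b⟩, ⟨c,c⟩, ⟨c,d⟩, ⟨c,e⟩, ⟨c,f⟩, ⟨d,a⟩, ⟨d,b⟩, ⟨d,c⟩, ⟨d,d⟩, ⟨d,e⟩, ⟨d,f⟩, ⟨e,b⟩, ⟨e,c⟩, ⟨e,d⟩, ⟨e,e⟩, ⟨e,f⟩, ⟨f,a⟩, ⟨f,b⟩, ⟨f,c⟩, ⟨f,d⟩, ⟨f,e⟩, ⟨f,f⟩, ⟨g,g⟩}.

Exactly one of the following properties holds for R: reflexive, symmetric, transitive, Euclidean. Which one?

Reflexive: yes — every world is R-related to itself.
Symmetric: no — a R c but not c R a.
Transitive: no — c R b and b R a, but not c R a.
Euclidean: no — b R c and b R a, but not c R a.
Only reflexive holds.

reflexive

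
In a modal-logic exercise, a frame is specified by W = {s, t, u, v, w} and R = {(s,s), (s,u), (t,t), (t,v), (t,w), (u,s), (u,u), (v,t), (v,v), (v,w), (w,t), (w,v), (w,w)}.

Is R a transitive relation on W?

Yes

Transitive: yes — every two-step R-path is closed by a direct edge.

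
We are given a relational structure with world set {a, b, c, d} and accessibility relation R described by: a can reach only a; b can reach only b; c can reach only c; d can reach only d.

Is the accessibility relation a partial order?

Reflexive: yes — every world is R-related to itself.
Transitive: yes — every two-step R-path is closed by a direct edge.
Antisymmetric: yes — no distinct pair is related both ways.
So R is a partial order.

Yes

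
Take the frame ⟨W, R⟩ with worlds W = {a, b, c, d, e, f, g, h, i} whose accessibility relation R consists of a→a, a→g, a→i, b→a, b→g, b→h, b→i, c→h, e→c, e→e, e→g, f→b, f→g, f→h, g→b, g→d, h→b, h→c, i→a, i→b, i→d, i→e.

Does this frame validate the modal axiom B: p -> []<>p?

No

By correspondence theory, B is valid on a frame iff R is symmetric.
Symmetric: no — a R g but not g R a.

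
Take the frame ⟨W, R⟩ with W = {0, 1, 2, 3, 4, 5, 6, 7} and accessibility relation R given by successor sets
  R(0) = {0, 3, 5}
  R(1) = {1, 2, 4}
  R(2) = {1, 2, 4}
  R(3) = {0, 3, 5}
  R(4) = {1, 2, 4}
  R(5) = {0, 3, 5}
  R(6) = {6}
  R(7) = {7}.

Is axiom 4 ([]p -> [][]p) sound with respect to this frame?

Yes

The schema 4 characterises exactly the transitive frames.
Transitive: yes — every two-step R-path is closed by a direct edge.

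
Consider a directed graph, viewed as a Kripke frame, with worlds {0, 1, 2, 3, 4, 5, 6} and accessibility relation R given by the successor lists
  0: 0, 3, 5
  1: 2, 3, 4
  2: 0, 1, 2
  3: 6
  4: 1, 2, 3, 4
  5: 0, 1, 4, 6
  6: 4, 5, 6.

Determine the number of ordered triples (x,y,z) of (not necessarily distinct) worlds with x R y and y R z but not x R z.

28

Enumerating: (0,3,6), (0,5,1), (0,5,4), (0,5,6), (1,2,0), (1,2,1), (1,3,6), (1,4,1), (2,0,3), (2,0,5), (2,1,3), (2,1,4), … and 16 more.
Total: 28.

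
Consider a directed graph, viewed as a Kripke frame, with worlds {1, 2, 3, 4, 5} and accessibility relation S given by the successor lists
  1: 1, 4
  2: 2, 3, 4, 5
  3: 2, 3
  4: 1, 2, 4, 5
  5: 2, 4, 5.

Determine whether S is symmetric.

Symmetric: yes — every pair in S has its reverse in S.

Yes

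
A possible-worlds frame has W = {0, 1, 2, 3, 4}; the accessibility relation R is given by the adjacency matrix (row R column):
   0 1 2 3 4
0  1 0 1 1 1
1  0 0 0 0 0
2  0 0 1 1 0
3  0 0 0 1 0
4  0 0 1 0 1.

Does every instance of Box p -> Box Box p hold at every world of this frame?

No

Axiom 4 corresponds to the accessibility relation being transitive.
Transitive: no — 4 R 2 and 2 R 3, but not 4 R 3.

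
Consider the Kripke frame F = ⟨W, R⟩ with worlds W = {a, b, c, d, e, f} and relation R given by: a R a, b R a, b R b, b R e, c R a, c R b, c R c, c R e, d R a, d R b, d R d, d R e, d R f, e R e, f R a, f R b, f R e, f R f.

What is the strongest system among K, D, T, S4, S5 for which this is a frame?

Serial (axiom D): yes — every world has a successor (e.g. a R a).
Reflexive (axiom T): yes — every world is R-related to itself.
Transitive (axiom 4): yes — every two-step R-path is closed by a direct edge.
Euclidean (axiom 5): no — b R a and b R e, but not a R e.
So F validates K, D, T, S4; S5 would additionally require R to be Euclidean. The strongest is S4.

S4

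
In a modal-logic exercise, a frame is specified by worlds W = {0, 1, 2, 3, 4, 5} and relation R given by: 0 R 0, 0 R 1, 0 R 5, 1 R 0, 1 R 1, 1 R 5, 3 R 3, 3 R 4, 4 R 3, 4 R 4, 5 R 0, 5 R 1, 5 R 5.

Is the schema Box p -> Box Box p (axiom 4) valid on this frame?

Yes

The schema 4 characterises exactly the transitive frames.
Transitive: yes — every two-step R-path is closed by a direct edge.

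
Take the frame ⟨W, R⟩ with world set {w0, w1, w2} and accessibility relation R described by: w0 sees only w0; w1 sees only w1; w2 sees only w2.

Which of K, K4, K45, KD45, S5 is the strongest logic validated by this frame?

Transitive (axiom 4): yes — every two-step R-path is closed by a direct edge.
Euclidean (axiom 5): yes — any two successors of a common world are R-related.
Serial (axiom D): yes — every world has a successor (e.g. w0 R w0).
Reflexive (axiom T): yes — every world is R-related to itself.
So F validates K, K4, K45, KD45, S5. The strongest is S5.

S5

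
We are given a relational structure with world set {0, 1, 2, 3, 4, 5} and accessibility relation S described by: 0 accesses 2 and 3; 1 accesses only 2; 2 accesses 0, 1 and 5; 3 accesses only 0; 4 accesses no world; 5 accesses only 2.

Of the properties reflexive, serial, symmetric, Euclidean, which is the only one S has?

Reflexive: no — 0 is not related to itself.
Serial: no — 4 has no S-successor.
Symmetric: yes — every pair in S has its reverse in S.
Euclidean: no — 0 S 2 and 0 S 3, but not 2 S 3.
Only symmetric holds.

symmetric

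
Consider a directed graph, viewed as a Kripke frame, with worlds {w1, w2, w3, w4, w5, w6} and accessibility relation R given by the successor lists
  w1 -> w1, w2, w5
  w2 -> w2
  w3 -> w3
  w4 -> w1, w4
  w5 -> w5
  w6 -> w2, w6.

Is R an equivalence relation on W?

No

Reflexive: yes — every world is R-related to itself.
Symmetric: no — w1 R w2 but not w2 R w1.
Transitive: no — w4 R w1 and w1 R w2, but not w4 R w2.
So R is not an equivalence relation.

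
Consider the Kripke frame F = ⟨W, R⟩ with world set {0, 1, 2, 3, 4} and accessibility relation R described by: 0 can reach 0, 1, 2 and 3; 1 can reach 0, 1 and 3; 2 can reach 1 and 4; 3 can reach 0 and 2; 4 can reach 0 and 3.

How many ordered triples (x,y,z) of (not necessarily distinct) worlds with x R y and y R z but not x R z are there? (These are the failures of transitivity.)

Enumerating: (0,2,4), (1,0,2), (1,3,2), (2,1,0), (2,1,3), (2,4,0), (2,4,3), (3,0,1), (3,0,3), (3,2,1), (3,2,4), (4,0,1), (4,0,2), (4,3,2).

14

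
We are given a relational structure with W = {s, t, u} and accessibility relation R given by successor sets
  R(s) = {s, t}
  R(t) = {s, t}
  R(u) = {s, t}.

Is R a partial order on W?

Reflexive: no — u is not related to itself.
Transitive: yes — every two-step R-path is closed by a direct edge.
Antisymmetric: no — s R t and t R s with s ≠ t.
So R is not a partial order.

No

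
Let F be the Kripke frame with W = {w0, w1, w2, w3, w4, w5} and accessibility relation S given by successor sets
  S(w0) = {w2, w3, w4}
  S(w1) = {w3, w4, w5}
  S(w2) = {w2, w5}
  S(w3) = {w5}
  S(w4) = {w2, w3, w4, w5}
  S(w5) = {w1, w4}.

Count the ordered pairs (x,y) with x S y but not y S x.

Enumerating: (w0,w2), (w0,w3), (w0,w4), (w1,w3), (w1,w4), (w2,w5), (w3,w5), (w4,w2), (w4,w3).

9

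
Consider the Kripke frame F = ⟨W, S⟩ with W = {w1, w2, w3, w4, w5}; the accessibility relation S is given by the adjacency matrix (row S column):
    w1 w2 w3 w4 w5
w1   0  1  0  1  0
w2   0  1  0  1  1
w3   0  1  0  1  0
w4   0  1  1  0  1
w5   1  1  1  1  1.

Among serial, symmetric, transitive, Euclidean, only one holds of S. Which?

serial

Serial: yes — every world has a successor (e.g. w1 S w2).
Symmetric: no — w1 S w2 but not w2 S w1.
Transitive: no — w1 S w2 and w2 S w5, but not w1 S w5.
Euclidean: no — w4 S w2 and w4 S w3, but not w2 S w3.
Only serial holds.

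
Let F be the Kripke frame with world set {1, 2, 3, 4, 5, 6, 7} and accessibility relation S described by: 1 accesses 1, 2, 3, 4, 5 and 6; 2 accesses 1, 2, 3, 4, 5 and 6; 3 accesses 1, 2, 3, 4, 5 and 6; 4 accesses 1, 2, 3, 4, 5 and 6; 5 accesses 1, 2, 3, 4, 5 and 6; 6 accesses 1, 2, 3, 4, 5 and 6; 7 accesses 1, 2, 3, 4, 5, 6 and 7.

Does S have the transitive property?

Transitive: yes — every two-step S-path is closed by a direct edge.

Yes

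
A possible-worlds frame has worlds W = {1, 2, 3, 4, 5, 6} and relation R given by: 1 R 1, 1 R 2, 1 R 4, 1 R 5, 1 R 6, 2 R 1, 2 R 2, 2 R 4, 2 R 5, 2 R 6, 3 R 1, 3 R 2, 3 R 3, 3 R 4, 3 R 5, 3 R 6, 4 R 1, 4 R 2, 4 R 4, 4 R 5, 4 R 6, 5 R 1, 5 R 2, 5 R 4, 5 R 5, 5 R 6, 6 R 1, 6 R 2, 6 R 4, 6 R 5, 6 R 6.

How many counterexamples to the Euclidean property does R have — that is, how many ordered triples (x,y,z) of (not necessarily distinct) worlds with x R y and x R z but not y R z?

5

Enumerating: (3,1,3), (3,2,3), (3,4,3), (3,5,3), (3,6,3).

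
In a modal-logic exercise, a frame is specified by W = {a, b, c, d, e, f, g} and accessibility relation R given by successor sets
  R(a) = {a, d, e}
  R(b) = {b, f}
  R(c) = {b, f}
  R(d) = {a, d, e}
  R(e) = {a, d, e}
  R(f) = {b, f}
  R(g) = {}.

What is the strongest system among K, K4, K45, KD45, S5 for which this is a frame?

Transitive (axiom 4): yes — every two-step R-path is closed by a direct edge.
Euclidean (axiom 5): yes — any two successors of a common world are R-related.
Serial (axiom D): no — g has no R-successor.
Reflexive (axiom T): no — c is not related to itself.
So F validates K, K4, K45; KD45 would additionally require R to be serial. The strongest is K45.

K45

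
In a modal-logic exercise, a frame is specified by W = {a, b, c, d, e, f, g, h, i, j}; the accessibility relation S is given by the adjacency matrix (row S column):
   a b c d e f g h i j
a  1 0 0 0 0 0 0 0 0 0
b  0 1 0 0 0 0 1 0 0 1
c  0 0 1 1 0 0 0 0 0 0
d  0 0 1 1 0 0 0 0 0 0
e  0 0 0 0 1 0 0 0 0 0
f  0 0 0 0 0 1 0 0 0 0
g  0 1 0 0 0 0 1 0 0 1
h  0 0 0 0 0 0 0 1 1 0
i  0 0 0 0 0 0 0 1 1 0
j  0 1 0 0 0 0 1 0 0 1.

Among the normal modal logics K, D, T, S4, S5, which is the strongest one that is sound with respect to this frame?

Serial (axiom D): yes — every world has a successor (e.g. a S a).
Reflexive (axiom T): yes — every world is S-related to itself.
Transitive (axiom 4): yes — every two-step S-path is closed by a direct edge.
Euclidean (axiom 5): yes — any two successors of a common world are S-related.
So F validates K, D, T, S4, S5. The strongest is S5.

S5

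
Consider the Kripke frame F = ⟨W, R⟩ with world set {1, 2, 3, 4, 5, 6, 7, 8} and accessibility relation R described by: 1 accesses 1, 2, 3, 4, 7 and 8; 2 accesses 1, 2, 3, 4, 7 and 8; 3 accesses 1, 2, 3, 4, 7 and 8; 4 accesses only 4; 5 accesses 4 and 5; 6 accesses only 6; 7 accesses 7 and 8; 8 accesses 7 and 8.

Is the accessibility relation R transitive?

Yes

Transitive: yes — every two-step R-path is closed by a direct edge.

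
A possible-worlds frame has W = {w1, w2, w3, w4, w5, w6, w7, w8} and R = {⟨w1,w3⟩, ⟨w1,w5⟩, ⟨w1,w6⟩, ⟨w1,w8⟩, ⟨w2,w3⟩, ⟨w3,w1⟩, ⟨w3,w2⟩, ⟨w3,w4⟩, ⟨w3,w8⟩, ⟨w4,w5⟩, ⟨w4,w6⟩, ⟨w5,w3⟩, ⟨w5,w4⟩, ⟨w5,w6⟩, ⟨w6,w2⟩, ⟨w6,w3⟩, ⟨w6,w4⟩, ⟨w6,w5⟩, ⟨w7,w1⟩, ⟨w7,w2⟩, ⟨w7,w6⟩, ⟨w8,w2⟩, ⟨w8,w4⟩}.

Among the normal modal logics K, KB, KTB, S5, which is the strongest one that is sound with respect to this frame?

Symmetric (axiom B): no — w1 R w5 but not w5 R w1.
Reflexive (axiom T): no — w1 is not related to itself.
Euclidean (axiom 5): no — w1 R w3 and w1 R w5, but not w3 R w5.
So F validates K; KB would additionally require R to be symmetric. The strongest is K.

K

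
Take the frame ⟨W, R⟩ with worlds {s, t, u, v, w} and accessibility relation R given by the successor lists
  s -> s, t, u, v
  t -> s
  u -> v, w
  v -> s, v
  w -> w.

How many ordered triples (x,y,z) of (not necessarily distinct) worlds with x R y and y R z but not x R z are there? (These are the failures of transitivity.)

7

Enumerating: (s,u,w), (t,s,t), (t,s,u), (t,s,v), (u,v,s), (v,s,t), (v,s,u).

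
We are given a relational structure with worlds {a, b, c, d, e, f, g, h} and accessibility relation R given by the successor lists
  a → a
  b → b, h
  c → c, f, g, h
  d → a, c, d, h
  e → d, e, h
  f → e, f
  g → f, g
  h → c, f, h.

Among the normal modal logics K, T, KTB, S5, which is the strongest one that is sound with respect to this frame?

T

Reflexive (axiom T): yes — every world is R-related to itself.
Symmetric (axiom B): no — b R h but not h R b.
Euclidean (axiom 5): no — c R f and c R g, but not f R g.
So F validates K, T; KTB would additionally require R to be symmetric. The strongest is T.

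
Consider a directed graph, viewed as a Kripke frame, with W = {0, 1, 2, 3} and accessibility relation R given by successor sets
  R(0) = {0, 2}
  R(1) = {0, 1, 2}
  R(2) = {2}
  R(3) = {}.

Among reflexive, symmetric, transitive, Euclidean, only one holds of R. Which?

transitive

Reflexive: no — 3 is not related to itself.
Symmetric: no — 0 R 2 but not 2 R 0.
Transitive: yes — every two-step R-path is closed by a direct edge.
Euclidean: no — 1 R 2 and 1 R 0, but not 2 R 0.
Only transitive holds.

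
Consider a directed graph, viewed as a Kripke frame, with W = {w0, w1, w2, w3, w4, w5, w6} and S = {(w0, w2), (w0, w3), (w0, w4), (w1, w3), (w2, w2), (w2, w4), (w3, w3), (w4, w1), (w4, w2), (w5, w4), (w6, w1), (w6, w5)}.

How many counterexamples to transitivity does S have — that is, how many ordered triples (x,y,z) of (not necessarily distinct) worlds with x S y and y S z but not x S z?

8

Enumerating: (w0,w4,w1), (w2,w4,w1), (w4,w1,w3), (w4,w2,w4), (w5,w4,w1), (w5,w4,w2), (w6,w1,w3), (w6,w5,w4).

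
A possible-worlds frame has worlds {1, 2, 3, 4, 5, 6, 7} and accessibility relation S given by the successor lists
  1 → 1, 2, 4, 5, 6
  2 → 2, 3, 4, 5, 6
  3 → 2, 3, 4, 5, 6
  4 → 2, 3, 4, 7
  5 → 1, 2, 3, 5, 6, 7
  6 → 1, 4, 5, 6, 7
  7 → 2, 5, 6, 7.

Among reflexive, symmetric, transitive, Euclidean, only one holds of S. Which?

Reflexive: yes — every world is S-related to itself.
Symmetric: no — 1 S 2 but not 2 S 1.
Transitive: no — 1 S 2 and 2 S 3, but not 1 S 3.
Euclidean: no — 1 S 4 and 1 S 5, but not 4 S 5.
Only reflexive holds.

reflexive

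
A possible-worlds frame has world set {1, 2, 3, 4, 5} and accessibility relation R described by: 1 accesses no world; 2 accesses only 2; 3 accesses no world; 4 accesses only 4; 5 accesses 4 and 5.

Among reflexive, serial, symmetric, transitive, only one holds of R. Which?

transitive

Reflexive: no — 1 is not related to itself.
Serial: no — 1 has no R-successor.
Symmetric: no — 5 R 4 but not 4 R 5.
Transitive: yes — every two-step R-path is closed by a direct edge.
Only transitive holds.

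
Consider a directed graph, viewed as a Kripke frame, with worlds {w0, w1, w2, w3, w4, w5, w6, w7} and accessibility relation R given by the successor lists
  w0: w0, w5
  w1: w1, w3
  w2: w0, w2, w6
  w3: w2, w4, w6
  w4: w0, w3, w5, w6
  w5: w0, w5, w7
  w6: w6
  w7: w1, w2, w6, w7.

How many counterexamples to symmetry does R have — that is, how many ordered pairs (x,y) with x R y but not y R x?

Enumerating: (w1,w3), (w2,w0), (w2,w6), (w3,w2), (w3,w6), (w4,w0), (w4,w5), (w4,w6), (w5,w7), (w7,w1), (w7,w2), (w7,w6).

12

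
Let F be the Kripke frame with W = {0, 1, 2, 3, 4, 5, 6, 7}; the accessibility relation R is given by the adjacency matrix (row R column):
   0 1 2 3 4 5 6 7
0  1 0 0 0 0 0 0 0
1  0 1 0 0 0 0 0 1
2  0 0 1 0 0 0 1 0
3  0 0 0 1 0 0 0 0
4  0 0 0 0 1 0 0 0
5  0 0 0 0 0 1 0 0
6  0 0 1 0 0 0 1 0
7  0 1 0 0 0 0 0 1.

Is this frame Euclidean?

Yes

Euclidean: yes — any two successors of a common world are R-related.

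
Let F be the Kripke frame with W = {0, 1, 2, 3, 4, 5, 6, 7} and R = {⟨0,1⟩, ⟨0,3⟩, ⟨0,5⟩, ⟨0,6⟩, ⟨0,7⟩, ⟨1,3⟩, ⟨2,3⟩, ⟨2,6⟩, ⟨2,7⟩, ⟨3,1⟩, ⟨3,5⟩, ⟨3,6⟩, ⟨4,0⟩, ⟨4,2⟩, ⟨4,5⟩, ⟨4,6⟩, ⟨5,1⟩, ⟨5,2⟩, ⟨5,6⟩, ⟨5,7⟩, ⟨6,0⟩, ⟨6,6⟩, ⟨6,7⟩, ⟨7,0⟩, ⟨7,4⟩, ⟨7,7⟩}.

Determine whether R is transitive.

No

Transitive: no — 0 R 5 and 5 R 2, but not 0 R 2.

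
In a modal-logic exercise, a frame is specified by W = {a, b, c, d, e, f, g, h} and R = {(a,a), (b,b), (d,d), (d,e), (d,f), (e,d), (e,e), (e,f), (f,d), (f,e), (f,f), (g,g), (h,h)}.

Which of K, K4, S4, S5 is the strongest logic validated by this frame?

Transitive (axiom 4): yes — every two-step R-path is closed by a direct edge.
Reflexive (axiom T): no — c is not related to itself.
Euclidean (axiom 5): yes — any two successors of a common world are R-related.
So F validates K, K4; S4 would additionally require R to be reflexive. The strongest is K4.

K4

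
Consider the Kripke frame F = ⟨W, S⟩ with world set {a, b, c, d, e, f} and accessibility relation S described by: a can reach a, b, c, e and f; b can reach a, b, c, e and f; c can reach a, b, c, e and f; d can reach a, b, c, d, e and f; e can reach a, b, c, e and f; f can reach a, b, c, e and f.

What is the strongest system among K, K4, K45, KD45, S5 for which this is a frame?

Transitive (axiom 4): yes — every two-step S-path is closed by a direct edge.
Euclidean (axiom 5): no — d S a and d S d, but not a S d.
Serial (axiom D): yes — every world has a successor (e.g. a S a).
Reflexive (axiom T): yes — every world is S-related to itself.
So F validates K, K4; K45 would additionally require S to be Euclidean. The strongest is K4.

K4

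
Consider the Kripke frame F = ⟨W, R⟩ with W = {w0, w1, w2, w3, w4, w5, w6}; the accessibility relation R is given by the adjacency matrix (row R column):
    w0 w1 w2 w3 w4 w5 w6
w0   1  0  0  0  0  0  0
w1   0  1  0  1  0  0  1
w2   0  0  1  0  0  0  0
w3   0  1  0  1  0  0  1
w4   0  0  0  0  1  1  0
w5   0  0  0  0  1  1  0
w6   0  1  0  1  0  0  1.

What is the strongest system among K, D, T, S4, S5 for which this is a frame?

Serial (axiom D): yes — every world has a successor (e.g. w0 R w0).
Reflexive (axiom T): yes — every world is R-related to itself.
Transitive (axiom 4): yes — every two-step R-path is closed by a direct edge.
Euclidean (axiom 5): yes — any two successors of a common world are R-related.
So F validates K, D, T, S4, S5. The strongest is S5.

S5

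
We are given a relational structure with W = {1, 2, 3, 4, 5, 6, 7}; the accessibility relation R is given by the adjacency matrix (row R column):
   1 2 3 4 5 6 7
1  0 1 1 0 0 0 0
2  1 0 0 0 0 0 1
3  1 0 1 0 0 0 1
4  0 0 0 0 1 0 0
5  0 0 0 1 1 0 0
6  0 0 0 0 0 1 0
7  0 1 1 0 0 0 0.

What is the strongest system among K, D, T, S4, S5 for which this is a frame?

D

Serial (axiom D): yes — every world has a successor (e.g. 1 R 2).
Reflexive (axiom T): no — 1 is not related to itself.
Transitive (axiom 4): no — 1 R 2 and 2 R 7, but not 1 R 7.
Euclidean (axiom 5): no — 1 R 2 and 1 R 3, but not 2 R 3.
So F validates K, D; T would additionally require R to be reflexive. The strongest is D.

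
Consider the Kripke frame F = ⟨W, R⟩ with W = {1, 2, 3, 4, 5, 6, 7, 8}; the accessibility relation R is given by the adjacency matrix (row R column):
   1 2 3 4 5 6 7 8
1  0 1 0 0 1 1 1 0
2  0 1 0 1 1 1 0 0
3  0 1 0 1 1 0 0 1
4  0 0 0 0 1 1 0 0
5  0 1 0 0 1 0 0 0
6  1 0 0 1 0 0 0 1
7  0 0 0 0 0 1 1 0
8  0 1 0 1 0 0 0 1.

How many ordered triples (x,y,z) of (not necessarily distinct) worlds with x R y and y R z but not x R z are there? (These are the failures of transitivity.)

Enumerating: (1,2,4), (1,6,1), (1,6,4), (1,6,8), (2,6,1), (2,6,8), (3,2,6), (3,4,6), (4,5,2), (4,6,1), (4,6,4), (4,6,8), … and 16 more.
Total: 28.

28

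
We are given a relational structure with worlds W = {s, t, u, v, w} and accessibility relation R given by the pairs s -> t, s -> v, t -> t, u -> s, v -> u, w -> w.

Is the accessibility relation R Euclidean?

No

Euclidean: no — s R t and s R v, but not t R v.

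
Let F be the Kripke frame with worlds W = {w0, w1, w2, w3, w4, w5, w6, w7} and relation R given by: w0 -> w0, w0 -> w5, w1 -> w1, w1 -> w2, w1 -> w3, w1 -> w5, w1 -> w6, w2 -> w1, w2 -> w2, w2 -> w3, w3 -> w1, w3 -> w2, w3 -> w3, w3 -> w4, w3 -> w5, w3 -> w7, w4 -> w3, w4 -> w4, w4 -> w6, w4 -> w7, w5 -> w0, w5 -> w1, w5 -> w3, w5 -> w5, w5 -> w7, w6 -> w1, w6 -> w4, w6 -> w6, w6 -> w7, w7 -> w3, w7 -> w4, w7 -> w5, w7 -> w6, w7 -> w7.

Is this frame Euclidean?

Euclidean: no — w1 R w2 and w1 R w5, but not w2 R w5.

No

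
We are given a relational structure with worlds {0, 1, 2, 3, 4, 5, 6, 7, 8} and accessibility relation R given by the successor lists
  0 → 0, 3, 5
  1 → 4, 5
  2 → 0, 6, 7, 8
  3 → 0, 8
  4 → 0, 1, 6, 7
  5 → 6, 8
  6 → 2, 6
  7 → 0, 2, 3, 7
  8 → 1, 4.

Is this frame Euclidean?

No

Euclidean: no — 0 R 3 and 0 R 5, but not 3 R 5.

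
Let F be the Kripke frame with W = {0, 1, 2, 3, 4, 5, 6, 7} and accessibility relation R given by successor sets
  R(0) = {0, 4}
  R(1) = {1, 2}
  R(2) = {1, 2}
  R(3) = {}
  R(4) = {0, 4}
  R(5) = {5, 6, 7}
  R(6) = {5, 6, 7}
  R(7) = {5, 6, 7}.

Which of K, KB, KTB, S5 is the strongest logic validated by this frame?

Symmetric (axiom B): yes — every pair in R has its reverse in R.
Reflexive (axiom T): no — 3 is not related to itself.
Euclidean (axiom 5): yes — any two successors of a common world are R-related.
So F validates K, KB; KTB would additionally require R to be reflexive. The strongest is KB.

KB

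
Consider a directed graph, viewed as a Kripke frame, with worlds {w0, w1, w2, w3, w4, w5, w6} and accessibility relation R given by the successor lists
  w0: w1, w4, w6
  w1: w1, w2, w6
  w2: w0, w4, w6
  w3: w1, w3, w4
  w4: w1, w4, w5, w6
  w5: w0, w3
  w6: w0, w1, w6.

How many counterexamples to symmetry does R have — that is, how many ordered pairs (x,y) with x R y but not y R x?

Enumerating: (w0,w1), (w0,w4), (w1,w2), (w2,w0), (w2,w4), (w2,w6), (w3,w1), (w3,w4), (w4,w1), (w4,w5), (w4,w6), (w5,w0), (w5,w3).

13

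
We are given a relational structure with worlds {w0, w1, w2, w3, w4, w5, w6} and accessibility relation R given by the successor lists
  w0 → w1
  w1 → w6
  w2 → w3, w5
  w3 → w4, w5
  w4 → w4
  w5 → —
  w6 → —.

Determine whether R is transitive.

No

Transitive: no — w0 R w1 and w1 R w6, but not w0 R w6.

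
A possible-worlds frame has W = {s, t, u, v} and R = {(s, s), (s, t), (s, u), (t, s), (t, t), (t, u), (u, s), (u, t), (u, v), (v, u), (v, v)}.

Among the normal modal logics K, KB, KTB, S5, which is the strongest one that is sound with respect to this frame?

Symmetric (axiom B): yes — every pair in R has its reverse in R.
Reflexive (axiom T): no — u is not related to itself.
Euclidean (axiom 5): no — u R s and u R v, but not s R v.
So F validates K, KB; KTB would additionally require R to be reflexive. The strongest is KB.

KB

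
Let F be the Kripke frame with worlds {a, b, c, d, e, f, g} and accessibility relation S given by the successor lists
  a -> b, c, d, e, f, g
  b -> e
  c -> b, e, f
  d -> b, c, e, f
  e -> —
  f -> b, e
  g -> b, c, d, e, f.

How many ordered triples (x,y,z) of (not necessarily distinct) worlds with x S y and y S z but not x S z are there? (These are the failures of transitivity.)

S is transitive; there are no such tuples.

0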